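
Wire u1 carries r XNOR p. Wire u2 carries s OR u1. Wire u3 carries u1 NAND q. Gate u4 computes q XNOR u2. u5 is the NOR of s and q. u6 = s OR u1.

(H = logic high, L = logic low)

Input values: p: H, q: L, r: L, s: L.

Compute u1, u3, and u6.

u1 = L, u3 = H, u6 = L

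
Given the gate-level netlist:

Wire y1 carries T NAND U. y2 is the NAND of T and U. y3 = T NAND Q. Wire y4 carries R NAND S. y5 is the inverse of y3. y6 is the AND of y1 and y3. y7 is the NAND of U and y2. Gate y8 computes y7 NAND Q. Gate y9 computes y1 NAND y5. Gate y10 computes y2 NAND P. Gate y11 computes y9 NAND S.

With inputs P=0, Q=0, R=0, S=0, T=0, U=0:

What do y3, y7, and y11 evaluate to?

y1 = T NAND U = 0 NAND 0 = 1
y2 = T NAND U = 0 NAND 0 = 1
y3 = T NAND Q = 0 NAND 0 = 1
y5 = NOT y3 = NOT 1 = 0
y7 = U NAND y2 = 0 NAND 1 = 1
y9 = y1 NAND y5 = 1 NAND 0 = 1
y11 = y9 NAND S = 1 NAND 0 = 1

y3 = 1  y7 = 1  y11 = 1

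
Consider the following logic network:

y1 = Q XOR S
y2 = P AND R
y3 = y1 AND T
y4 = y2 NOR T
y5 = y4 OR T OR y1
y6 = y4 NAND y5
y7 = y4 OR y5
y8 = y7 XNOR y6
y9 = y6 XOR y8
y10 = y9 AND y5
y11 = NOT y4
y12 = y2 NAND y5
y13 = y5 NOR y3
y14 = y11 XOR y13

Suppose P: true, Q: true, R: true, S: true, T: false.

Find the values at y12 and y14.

y12 = true, y14 = false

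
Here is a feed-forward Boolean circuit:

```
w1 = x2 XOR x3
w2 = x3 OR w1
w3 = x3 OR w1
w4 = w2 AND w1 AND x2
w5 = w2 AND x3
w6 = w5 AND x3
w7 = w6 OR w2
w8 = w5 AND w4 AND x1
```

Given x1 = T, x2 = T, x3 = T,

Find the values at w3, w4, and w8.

w3 = T, w4 = F, w8 = F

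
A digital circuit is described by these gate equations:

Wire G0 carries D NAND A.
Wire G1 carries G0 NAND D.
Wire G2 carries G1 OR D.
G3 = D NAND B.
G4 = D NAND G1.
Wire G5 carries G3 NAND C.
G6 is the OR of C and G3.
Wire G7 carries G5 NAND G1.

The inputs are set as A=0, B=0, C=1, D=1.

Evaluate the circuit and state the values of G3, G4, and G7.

G0 = D NAND A = 1 NAND 0 = 1
G1 = G0 NAND D = 1 NAND 1 = 0
G3 = D NAND B = 1 NAND 0 = 1
G4 = D NAND G1 = 1 NAND 0 = 1
G5 = G3 NAND C = 1 NAND 1 = 0
G7 = G5 NAND G1 = 0 NAND 0 = 1

G3 = 1  G4 = 1  G7 = 1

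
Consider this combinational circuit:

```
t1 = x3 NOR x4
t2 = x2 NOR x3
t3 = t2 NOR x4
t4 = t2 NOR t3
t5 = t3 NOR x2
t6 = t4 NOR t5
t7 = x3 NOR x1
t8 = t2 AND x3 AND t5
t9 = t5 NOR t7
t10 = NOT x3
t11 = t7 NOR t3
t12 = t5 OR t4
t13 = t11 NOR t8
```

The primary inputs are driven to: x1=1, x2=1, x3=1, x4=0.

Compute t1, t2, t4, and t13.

t1 = x3 NOR x4 = 1 NOR 0 = 0
t2 = x2 NOR x3 = 1 NOR 1 = 0
t3 = t2 NOR x4 = 0 NOR 0 = 1
t4 = t2 NOR t3 = 0 NOR 1 = 0
t5 = t3 NOR x2 = 1 NOR 1 = 0
t7 = x3 NOR x1 = 1 NOR 1 = 0
t8 = t2 AND x3 AND t5 = 0 AND 1 AND 0 = 0
t11 = t7 NOR t3 = 0 NOR 1 = 0
t13 = t11 NOR t8 = 0 NOR 0 = 1

t1 = 0  t2 = 0  t4 = 0  t13 = 1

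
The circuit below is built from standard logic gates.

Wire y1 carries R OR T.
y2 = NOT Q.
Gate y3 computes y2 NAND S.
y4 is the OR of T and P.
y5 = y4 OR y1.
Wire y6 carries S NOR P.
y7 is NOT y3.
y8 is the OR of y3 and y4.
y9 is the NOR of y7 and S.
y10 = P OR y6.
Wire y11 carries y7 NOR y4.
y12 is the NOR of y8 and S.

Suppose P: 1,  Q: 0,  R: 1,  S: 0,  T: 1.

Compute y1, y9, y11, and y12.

y1 = R OR T = 1 OR 1 = 1
y2 = NOT Q = NOT 0 = 1
y3 = y2 NAND S = 1 NAND 0 = 1
y4 = T OR P = 1 OR 1 = 1
y7 = NOT y3 = NOT 1 = 0
y8 = y3 OR y4 = 1 OR 1 = 1
y9 = y7 NOR S = 0 NOR 0 = 1
y11 = y7 NOR y4 = 0 NOR 1 = 0
y12 = y8 NOR S = 1 NOR 0 = 0

y1 = 1, y9 = 1, y11 = 0, y12 = 0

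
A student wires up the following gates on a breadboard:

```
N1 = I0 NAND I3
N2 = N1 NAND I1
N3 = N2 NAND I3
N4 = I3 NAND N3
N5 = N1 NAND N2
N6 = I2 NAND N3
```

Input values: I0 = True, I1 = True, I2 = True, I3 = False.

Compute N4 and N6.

N1 = I0 NAND I3 = True NAND False = True
N2 = N1 NAND I1 = True NAND True = False
N3 = N2 NAND I3 = False NAND False = True
N4 = I3 NAND N3 = False NAND True = True
N6 = I2 NAND N3 = True NAND True = False

N4 = True, N6 = False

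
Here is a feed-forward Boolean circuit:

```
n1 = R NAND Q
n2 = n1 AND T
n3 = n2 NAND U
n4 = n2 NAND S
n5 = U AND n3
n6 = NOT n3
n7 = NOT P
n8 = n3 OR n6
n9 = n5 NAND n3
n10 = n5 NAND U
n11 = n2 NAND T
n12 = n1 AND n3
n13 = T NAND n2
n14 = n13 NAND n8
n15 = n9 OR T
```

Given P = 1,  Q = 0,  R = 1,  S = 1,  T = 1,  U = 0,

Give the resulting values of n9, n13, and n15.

n1 = R NAND Q = 1 NAND 0 = 1
n2 = n1 AND T = 1 AND 1 = 1
n3 = n2 NAND U = 1 NAND 0 = 1
n5 = U AND n3 = 0 AND 1 = 0
n9 = n5 NAND n3 = 0 NAND 1 = 1
n13 = T NAND n2 = 1 NAND 1 = 0
n15 = n9 OR T = 1 OR 1 = 1

n9 = 1  n13 = 0  n15 = 1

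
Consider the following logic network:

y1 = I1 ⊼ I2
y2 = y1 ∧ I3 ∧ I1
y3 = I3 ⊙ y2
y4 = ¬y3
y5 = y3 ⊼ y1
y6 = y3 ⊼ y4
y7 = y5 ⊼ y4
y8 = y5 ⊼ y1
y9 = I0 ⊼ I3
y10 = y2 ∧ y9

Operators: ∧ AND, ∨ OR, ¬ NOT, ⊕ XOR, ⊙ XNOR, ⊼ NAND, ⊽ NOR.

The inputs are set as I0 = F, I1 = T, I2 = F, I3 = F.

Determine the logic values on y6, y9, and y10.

y6 = T, y9 = T, y10 = F

y1 = I1 NAND I2 = T NAND F = T
y2 = y1 AND I3 AND I1 = T AND F AND T = F
y3 = I3 XNOR y2 = F XNOR F = T
y4 = NOT y3 = NOT T = F
y6 = y3 NAND y4 = T NAND F = T
y9 = I0 NAND I3 = F NAND F = T
y10 = y2 AND y9 = F AND T = F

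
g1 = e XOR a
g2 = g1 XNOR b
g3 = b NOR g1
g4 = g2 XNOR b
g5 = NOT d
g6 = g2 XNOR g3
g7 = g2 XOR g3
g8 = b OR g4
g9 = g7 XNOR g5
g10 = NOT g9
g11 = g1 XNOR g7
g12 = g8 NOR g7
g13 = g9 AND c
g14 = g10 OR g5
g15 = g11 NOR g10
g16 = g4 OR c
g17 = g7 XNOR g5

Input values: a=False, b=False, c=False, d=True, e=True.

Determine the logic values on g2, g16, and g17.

g1 = e XOR a = True XOR False = True
g2 = g1 XNOR b = True XNOR False = False
g3 = b NOR g1 = False NOR True = False
g4 = g2 XNOR b = False XNOR False = True
g5 = NOT d = NOT True = False
g7 = g2 XOR g3 = False XOR False = False
g16 = g4 OR c = True OR False = True
g17 = g7 XNOR g5 = False XNOR False = True

g2 = False; g16 = True; g17 = True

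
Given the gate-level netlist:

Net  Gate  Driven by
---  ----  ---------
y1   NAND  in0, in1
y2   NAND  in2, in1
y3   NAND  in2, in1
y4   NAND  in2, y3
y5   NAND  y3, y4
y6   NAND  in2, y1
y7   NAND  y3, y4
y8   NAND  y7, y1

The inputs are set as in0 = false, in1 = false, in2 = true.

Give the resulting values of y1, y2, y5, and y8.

y1 = in0 NAND in1 = false NAND false = true
y2 = in2 NAND in1 = true NAND false = true
y3 = in2 NAND in1 = true NAND false = true
y4 = in2 NAND y3 = true NAND true = false
y5 = y3 NAND y4 = true NAND false = true
y7 = y3 NAND y4 = true NAND false = true
y8 = y7 NAND y1 = true NAND true = false

y1 = true, y2 = true, y5 = true, y8 = false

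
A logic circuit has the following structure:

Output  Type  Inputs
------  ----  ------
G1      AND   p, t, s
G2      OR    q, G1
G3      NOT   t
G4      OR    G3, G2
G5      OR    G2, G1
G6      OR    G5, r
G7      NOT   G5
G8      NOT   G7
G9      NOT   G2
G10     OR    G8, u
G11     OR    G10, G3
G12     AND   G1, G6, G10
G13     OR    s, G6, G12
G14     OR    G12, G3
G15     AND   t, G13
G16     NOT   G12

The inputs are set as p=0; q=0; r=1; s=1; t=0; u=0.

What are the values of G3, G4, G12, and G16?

G3 = 1, G4 = 1, G12 = 0, G16 = 1

G1 = p AND t AND s = 0 AND 0 AND 1 = 0
G2 = q OR G1 = 0 OR 0 = 0
G3 = NOT t = NOT 0 = 1
G4 = G3 OR G2 = 1 OR 0 = 1
G5 = G2 OR G1 = 0 OR 0 = 0
G6 = G5 OR r = 0 OR 1 = 1
G7 = NOT G5 = NOT 0 = 1
G8 = NOT G7 = NOT 1 = 0
G10 = G8 OR u = 0 OR 0 = 0
G12 = G1 AND G6 AND G10 = 0 AND 1 AND 0 = 0
G16 = NOT G12 = NOT 0 = 1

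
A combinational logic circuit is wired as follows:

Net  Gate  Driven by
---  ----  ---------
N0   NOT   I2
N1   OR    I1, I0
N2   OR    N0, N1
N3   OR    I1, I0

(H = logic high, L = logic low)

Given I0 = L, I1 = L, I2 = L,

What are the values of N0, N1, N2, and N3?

N0 = H, N1 = L, N2 = H, N3 = L

N0 = NOT I2 = NOT L = H
N1 = I1 OR I0 = L OR L = L
N2 = N0 OR N1 = H OR L = H
N3 = I1 OR I0 = L OR L = L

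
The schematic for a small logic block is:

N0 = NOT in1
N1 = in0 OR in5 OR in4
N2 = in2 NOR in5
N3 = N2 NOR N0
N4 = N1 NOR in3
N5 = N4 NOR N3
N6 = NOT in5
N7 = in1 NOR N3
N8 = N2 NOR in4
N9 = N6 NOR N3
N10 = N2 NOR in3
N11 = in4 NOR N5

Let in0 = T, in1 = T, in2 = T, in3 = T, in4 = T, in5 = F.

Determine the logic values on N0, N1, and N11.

N0 = F  N1 = T  N11 = F

N0 = NOT in1 = NOT T = F
N1 = in0 OR in5 OR in4 = T OR F OR T = T
N2 = in2 NOR in5 = T NOR F = F
N3 = N2 NOR N0 = F NOR F = T
N4 = N1 NOR in3 = T NOR T = F
N5 = N4 NOR N3 = F NOR T = F
N11 = in4 NOR N5 = T NOR F = F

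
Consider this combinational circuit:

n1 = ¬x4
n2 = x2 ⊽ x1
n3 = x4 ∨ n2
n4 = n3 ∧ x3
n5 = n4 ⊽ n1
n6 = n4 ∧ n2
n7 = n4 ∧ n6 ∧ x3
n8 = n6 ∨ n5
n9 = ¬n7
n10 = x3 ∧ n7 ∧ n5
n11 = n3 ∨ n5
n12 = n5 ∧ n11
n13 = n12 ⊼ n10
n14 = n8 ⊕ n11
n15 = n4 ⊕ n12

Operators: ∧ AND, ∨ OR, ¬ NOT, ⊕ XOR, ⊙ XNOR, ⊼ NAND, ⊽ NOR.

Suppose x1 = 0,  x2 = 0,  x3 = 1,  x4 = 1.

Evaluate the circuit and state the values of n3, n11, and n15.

n1 = NOT x4 = NOT 1 = 0
n2 = x2 NOR x1 = 0 NOR 0 = 1
n3 = x4 OR n2 = 1 OR 1 = 1
n4 = n3 AND x3 = 1 AND 1 = 1
n5 = n4 NOR n1 = 1 NOR 0 = 0
n11 = n3 OR n5 = 1 OR 0 = 1
n12 = n5 AND n11 = 0 AND 1 = 0
n15 = n4 XOR n12 = 1 XOR 0 = 1

n3 = 1; n11 = 1; n15 = 1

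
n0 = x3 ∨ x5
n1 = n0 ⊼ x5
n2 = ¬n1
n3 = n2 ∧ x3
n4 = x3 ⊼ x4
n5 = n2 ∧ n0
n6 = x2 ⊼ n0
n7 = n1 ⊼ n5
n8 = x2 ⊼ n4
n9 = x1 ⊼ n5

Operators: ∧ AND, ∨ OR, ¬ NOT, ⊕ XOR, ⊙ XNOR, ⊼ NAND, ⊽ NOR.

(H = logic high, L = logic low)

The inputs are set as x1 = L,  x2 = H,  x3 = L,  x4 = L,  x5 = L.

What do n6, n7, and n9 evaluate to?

n6 = H; n7 = H; n9 = H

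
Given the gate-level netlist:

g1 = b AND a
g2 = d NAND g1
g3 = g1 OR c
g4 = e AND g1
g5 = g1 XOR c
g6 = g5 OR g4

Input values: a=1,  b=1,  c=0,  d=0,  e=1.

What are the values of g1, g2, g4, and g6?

g1 = b AND a = 1 AND 1 = 1
g2 = d NAND g1 = 0 NAND 1 = 1
g4 = e AND g1 = 1 AND 1 = 1
g5 = g1 XOR c = 1 XOR 0 = 1
g6 = g5 OR g4 = 1 OR 1 = 1

g1 = 1, g2 = 1, g4 = 1, g6 = 1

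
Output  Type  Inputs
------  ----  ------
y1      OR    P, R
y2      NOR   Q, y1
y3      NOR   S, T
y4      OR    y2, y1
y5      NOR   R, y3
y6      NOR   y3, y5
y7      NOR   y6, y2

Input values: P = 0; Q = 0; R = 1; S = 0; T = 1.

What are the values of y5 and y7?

y1 = P OR R = 0 OR 1 = 1
y2 = Q NOR y1 = 0 NOR 1 = 0
y3 = S NOR T = 0 NOR 1 = 0
y5 = R NOR y3 = 1 NOR 0 = 0
y6 = y3 NOR y5 = 0 NOR 0 = 1
y7 = y6 NOR y2 = 1 NOR 0 = 0

y5 = 0  y7 = 0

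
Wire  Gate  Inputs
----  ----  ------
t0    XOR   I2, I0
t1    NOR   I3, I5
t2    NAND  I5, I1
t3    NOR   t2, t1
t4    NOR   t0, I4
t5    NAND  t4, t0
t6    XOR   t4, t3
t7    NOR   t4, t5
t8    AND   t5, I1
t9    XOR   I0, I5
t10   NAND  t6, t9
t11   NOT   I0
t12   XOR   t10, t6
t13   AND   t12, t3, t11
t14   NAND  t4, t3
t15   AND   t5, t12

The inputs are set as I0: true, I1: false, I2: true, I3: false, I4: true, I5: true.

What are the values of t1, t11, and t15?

t1 = false, t11 = false, t15 = true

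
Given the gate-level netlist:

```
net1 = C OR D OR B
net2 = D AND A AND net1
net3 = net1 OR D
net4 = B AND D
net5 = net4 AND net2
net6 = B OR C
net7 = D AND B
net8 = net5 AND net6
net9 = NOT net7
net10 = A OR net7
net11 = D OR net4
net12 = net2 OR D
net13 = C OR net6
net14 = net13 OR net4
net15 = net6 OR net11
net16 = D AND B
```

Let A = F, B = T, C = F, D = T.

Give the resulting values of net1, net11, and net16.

net1 = T, net11 = T, net16 = T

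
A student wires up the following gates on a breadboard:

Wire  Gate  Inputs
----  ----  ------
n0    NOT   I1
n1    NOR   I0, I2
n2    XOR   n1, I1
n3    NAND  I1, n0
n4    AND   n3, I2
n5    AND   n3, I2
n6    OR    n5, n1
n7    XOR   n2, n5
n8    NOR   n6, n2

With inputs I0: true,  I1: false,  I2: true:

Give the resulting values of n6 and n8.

n0 = NOT I1 = NOT false = true
n1 = I0 NOR I2 = true NOR true = false
n2 = n1 XOR I1 = false XOR false = false
n3 = I1 NAND n0 = false NAND true = true
n5 = n3 AND I2 = true AND true = true
n6 = n5 OR n1 = true OR false = true
n8 = n6 NOR n2 = true NOR false = false

n6 = true, n8 = false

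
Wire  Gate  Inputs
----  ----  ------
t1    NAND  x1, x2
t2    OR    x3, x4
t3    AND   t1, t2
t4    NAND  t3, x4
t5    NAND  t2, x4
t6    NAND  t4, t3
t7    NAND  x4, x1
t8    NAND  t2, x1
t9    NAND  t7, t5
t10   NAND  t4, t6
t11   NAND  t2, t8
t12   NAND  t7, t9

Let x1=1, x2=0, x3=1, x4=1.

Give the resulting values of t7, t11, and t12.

t2 = x3 OR x4 = 1 OR 1 = 1
t5 = t2 NAND x4 = 1 NAND 1 = 0
t7 = x4 NAND x1 = 1 NAND 1 = 0
t8 = t2 NAND x1 = 1 NAND 1 = 0
t9 = t7 NAND t5 = 0 NAND 0 = 1
t11 = t2 NAND t8 = 1 NAND 0 = 1
t12 = t7 NAND t9 = 0 NAND 1 = 1

t7 = 0, t11 = 1, t12 = 1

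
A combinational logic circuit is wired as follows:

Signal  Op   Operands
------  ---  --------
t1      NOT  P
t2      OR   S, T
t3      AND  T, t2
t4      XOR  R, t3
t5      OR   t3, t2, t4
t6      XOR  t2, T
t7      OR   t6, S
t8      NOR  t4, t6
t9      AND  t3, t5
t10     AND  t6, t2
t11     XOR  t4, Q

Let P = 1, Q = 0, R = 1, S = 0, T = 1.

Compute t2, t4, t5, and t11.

t2 = 1, t4 = 0, t5 = 1, t11 = 0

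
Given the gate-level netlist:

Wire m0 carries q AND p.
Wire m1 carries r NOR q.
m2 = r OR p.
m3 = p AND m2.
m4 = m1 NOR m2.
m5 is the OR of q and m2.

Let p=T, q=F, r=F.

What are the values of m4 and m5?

m1 = r NOR q = F NOR F = T
m2 = r OR p = F OR T = T
m4 = m1 NOR m2 = T NOR T = F
m5 = q OR m2 = F OR T = T

m4 = F; m5 = T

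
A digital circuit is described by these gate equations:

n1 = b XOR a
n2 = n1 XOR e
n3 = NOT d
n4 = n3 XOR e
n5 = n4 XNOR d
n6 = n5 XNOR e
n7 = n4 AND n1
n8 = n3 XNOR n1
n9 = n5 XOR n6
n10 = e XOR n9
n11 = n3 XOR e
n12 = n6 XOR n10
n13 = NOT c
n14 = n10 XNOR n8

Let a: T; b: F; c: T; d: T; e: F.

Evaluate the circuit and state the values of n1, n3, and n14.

n1 = T, n3 = F, n14 = F

n1 = b XOR a = F XOR T = T
n3 = NOT d = NOT T = F
n4 = n3 XOR e = F XOR F = F
n5 = n4 XNOR d = F XNOR T = F
n6 = n5 XNOR e = F XNOR F = T
n8 = n3 XNOR n1 = F XNOR T = F
n9 = n5 XOR n6 = F XOR T = T
n10 = e XOR n9 = F XOR T = T
n14 = n10 XNOR n8 = T XNOR F = F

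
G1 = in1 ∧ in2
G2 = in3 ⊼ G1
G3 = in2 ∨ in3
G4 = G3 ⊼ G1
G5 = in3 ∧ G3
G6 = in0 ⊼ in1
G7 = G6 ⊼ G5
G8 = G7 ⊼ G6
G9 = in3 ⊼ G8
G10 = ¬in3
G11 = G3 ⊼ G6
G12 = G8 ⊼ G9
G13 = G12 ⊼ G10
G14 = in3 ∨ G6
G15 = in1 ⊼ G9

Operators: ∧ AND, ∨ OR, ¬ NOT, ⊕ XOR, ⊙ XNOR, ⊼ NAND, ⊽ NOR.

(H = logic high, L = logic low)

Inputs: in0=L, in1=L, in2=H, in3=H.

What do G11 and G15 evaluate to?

G11 = L, G15 = H

G3 = in2 OR in3 = H OR H = H
G5 = in3 AND G3 = H AND H = H
G6 = in0 NAND in1 = L NAND L = H
G7 = G6 NAND G5 = H NAND H = L
G8 = G7 NAND G6 = L NAND H = H
G9 = in3 NAND G8 = H NAND H = L
G11 = G3 NAND G6 = H NAND H = L
G15 = in1 NAND G9 = L NAND L = H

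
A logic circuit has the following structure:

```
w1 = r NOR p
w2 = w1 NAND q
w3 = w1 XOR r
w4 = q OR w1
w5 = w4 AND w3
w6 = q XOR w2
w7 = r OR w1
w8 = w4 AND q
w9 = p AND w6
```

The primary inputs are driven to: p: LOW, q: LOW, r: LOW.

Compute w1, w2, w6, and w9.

w1 = r NOR p = LOW NOR LOW = HIGH
w2 = w1 NAND q = HIGH NAND LOW = HIGH
w6 = q XOR w2 = LOW XOR HIGH = HIGH
w9 = p AND w6 = LOW AND HIGH = LOW

w1 = HIGH  w2 = HIGH  w6 = HIGH  w9 = LOW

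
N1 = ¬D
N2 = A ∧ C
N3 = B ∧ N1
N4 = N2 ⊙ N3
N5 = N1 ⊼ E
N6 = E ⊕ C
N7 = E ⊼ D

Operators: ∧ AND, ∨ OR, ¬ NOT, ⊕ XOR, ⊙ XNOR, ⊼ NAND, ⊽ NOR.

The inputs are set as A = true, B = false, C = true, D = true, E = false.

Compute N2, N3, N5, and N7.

N1 = NOT D = NOT true = false
N2 = A AND C = true AND true = true
N3 = B AND N1 = false AND false = false
N5 = N1 NAND E = false NAND false = true
N7 = E NAND D = false NAND true = true

N2 = true; N3 = false; N5 = true; N7 = true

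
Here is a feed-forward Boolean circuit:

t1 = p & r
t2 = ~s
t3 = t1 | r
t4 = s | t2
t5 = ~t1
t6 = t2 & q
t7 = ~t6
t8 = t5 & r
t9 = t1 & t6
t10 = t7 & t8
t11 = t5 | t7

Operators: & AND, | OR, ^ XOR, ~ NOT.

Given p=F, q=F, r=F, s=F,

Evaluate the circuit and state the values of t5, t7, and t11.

t1 = p AND r = F AND F = F
t2 = NOT s = NOT F = T
t5 = NOT t1 = NOT F = T
t6 = t2 AND q = T AND F = F
t7 = NOT t6 = NOT F = T
t11 = t5 OR t7 = T OR T = T

t5 = T; t7 = T; t11 = T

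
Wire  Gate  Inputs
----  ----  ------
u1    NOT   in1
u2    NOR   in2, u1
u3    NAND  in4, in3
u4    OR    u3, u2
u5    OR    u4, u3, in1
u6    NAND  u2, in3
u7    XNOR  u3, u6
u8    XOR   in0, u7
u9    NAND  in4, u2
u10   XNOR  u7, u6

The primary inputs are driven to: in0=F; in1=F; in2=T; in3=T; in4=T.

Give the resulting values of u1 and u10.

u1 = T; u10 = F

u1 = NOT in1 = NOT F = T
u2 = in2 NOR u1 = T NOR T = F
u3 = in4 NAND in3 = T NAND T = F
u6 = u2 NAND in3 = F NAND T = T
u7 = u3 XNOR u6 = F XNOR T = F
u10 = u7 XNOR u6 = F XNOR T = F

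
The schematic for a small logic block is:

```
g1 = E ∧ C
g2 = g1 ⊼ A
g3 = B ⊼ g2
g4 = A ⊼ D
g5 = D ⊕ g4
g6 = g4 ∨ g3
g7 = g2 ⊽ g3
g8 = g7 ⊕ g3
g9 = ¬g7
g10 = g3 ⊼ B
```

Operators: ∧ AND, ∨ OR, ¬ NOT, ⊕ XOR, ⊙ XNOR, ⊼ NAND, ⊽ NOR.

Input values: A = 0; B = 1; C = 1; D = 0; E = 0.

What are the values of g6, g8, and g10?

g6 = 1, g8 = 0, g10 = 1

g1 = E AND C = 0 AND 1 = 0
g2 = g1 NAND A = 0 NAND 0 = 1
g3 = B NAND g2 = 1 NAND 1 = 0
g4 = A NAND D = 0 NAND 0 = 1
g6 = g4 OR g3 = 1 OR 0 = 1
g7 = g2 NOR g3 = 1 NOR 0 = 0
g8 = g7 XOR g3 = 0 XOR 0 = 0
g10 = g3 NAND B = 0 NAND 1 = 1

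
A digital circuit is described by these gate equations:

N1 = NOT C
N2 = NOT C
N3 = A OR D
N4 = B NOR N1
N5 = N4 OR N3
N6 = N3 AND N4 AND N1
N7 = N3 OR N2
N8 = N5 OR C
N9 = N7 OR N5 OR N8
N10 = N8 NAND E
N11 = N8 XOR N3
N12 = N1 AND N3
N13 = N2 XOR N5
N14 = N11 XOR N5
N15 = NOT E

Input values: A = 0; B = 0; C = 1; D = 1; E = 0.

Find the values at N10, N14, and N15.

N1 = NOT C = NOT 1 = 0
N3 = A OR D = 0 OR 1 = 1
N4 = B NOR N1 = 0 NOR 0 = 1
N5 = N4 OR N3 = 1 OR 1 = 1
N8 = N5 OR C = 1 OR 1 = 1
N10 = N8 NAND E = 1 NAND 0 = 1
N11 = N8 XOR N3 = 1 XOR 1 = 0
N14 = N11 XOR N5 = 0 XOR 1 = 1
N15 = NOT E = NOT 0 = 1

N10 = 1; N14 = 1; N15 = 1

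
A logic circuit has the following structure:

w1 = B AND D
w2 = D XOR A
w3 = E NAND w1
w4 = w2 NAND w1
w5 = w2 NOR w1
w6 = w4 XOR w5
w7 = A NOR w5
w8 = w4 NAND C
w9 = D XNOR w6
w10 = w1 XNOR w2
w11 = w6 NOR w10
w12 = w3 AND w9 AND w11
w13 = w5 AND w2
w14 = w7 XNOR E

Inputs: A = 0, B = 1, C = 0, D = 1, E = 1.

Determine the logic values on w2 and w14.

w1 = B AND D = 1 AND 1 = 1
w2 = D XOR A = 1 XOR 0 = 1
w5 = w2 NOR w1 = 1 NOR 1 = 0
w7 = A NOR w5 = 0 NOR 0 = 1
w14 = w7 XNOR E = 1 XNOR 1 = 1

w2 = 1, w14 = 1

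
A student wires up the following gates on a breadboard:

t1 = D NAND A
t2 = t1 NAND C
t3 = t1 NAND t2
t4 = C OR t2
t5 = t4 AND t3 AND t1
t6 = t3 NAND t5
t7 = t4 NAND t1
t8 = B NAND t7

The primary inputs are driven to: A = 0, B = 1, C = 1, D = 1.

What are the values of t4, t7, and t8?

t4 = 1; t7 = 0; t8 = 1

t1 = D NAND A = 1 NAND 0 = 1
t2 = t1 NAND C = 1 NAND 1 = 0
t4 = C OR t2 = 1 OR 0 = 1
t7 = t4 NAND t1 = 1 NAND 1 = 0
t8 = B NAND t7 = 1 NAND 0 = 1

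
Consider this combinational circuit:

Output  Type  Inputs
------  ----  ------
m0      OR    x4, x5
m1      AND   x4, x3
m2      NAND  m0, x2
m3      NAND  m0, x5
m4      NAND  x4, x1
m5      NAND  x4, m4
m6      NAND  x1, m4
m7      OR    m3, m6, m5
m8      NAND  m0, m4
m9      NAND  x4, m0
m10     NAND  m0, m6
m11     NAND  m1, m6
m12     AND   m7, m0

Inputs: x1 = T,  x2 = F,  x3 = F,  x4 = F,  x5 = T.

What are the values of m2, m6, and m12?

m2 = T; m6 = F; m12 = T

m0 = x4 OR x5 = F OR T = T
m2 = m0 NAND x2 = T NAND F = T
m3 = m0 NAND x5 = T NAND T = F
m4 = x4 NAND x1 = F NAND T = T
m5 = x4 NAND m4 = F NAND T = T
m6 = x1 NAND m4 = T NAND T = F
m7 = m3 OR m6 OR m5 = F OR F OR T = T
m12 = m7 AND m0 = T AND T = T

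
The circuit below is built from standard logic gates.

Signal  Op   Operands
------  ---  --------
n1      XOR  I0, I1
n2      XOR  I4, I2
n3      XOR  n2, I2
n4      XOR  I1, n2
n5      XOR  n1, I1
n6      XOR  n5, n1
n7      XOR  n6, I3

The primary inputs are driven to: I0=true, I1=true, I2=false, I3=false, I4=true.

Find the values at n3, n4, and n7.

n3 = true, n4 = false, n7 = true

n1 = I0 XOR I1 = true XOR true = false
n2 = I4 XOR I2 = true XOR false = true
n3 = n2 XOR I2 = true XOR false = true
n4 = I1 XOR n2 = true XOR true = false
n5 = n1 XOR I1 = false XOR true = true
n6 = n5 XOR n1 = true XOR false = true
n7 = n6 XOR I3 = true XOR false = true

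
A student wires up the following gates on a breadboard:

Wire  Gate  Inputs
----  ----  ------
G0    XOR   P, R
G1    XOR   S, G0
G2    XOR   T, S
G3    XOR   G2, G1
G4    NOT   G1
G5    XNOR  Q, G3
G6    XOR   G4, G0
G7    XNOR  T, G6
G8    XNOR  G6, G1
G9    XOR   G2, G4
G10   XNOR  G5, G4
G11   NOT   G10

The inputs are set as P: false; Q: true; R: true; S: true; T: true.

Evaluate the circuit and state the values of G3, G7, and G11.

G0 = P XOR R = false XOR true = true
G1 = S XOR G0 = true XOR true = false
G2 = T XOR S = true XOR true = false
G3 = G2 XOR G1 = false XOR false = false
G4 = NOT G1 = NOT false = true
G5 = Q XNOR G3 = true XNOR false = false
G6 = G4 XOR G0 = true XOR true = false
G7 = T XNOR G6 = true XNOR false = false
G10 = G5 XNOR G4 = false XNOR true = false
G11 = NOT G10 = NOT false = true

G3 = false, G7 = false, G11 = true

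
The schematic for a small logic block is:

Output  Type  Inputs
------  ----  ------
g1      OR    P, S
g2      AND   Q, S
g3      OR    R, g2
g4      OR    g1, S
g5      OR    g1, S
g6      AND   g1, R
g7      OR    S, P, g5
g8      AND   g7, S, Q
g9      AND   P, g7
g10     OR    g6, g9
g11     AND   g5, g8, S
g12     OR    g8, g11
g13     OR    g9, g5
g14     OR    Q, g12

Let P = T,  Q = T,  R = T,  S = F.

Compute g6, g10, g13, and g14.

g1 = P OR S = T OR F = T
g5 = g1 OR S = T OR F = T
g6 = g1 AND R = T AND T = T
g7 = S OR P OR g5 = F OR T OR T = T
g8 = g7 AND S AND Q = T AND F AND T = F
g9 = P AND g7 = T AND T = T
g10 = g6 OR g9 = T OR T = T
g11 = g5 AND g8 AND S = T AND F AND F = F
g12 = g8 OR g11 = F OR F = F
g13 = g9 OR g5 = T OR T = T
g14 = Q OR g12 = T OR F = T

g6 = T  g10 = T  g13 = T  g14 = T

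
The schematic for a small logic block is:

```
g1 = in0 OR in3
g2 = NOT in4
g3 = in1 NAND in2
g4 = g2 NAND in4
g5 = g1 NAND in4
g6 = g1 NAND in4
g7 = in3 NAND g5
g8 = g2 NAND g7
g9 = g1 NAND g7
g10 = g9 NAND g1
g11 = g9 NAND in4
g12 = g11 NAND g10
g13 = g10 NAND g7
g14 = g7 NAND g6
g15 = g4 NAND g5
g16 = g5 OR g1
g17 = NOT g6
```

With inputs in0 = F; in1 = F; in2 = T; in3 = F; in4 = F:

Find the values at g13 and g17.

g13 = F  g17 = F

g1 = in0 OR in3 = F OR F = F
g5 = g1 NAND in4 = F NAND F = T
g6 = g1 NAND in4 = F NAND F = T
g7 = in3 NAND g5 = F NAND T = T
g9 = g1 NAND g7 = F NAND T = T
g10 = g9 NAND g1 = T NAND F = T
g13 = g10 NAND g7 = T NAND T = F
g17 = NOT g6 = NOT T = F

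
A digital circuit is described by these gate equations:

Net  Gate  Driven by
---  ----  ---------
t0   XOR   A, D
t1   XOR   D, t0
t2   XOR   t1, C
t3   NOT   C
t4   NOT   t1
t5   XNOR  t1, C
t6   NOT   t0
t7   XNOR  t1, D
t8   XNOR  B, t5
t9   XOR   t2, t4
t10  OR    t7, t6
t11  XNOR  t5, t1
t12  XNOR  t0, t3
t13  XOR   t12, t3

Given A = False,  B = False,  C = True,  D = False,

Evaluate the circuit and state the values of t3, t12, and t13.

t0 = A XOR D = False XOR False = False
t3 = NOT C = NOT True = False
t12 = t0 XNOR t3 = False XNOR False = True
t13 = t12 XOR t3 = True XOR False = True

t3 = False; t12 = True; t13 = True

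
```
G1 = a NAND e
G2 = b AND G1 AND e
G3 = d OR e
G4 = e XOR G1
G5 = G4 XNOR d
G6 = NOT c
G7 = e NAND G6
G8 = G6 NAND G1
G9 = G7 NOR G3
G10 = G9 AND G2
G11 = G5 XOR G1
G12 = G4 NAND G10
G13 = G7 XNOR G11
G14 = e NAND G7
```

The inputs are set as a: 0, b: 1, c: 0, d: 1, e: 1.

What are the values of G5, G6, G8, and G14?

G1 = a NAND e = 0 NAND 1 = 1
G4 = e XOR G1 = 1 XOR 1 = 0
G5 = G4 XNOR d = 0 XNOR 1 = 0
G6 = NOT c = NOT 0 = 1
G7 = e NAND G6 = 1 NAND 1 = 0
G8 = G6 NAND G1 = 1 NAND 1 = 0
G14 = e NAND G7 = 1 NAND 0 = 1

G5 = 0; G6 = 1; G8 = 0; G14 = 1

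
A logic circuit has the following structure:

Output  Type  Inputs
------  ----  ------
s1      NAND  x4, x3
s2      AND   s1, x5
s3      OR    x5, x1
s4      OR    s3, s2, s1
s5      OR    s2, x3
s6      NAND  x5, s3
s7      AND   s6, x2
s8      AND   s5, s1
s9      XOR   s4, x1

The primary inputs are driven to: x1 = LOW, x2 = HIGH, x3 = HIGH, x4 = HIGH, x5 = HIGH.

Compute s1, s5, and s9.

s1 = LOW  s5 = HIGH  s9 = HIGH

s1 = x4 NAND x3 = HIGH NAND HIGH = LOW
s2 = s1 AND x5 = LOW AND HIGH = LOW
s3 = x5 OR x1 = HIGH OR LOW = HIGH
s4 = s3 OR s2 OR s1 = HIGH OR LOW OR LOW = HIGH
s5 = s2 OR x3 = LOW OR HIGH = HIGH
s9 = s4 XOR x1 = HIGH XOR LOW = HIGH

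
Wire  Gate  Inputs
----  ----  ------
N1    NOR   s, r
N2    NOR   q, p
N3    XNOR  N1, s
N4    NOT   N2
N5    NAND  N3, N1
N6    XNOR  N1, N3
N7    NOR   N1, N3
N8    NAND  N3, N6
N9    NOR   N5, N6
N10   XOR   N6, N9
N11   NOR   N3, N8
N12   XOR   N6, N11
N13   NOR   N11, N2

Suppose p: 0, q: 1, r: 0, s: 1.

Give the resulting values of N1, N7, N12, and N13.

N1 = 0, N7 = 1, N12 = 1, N13 = 1

N1 = s NOR r = 1 NOR 0 = 0
N2 = q NOR p = 1 NOR 0 = 0
N3 = N1 XNOR s = 0 XNOR 1 = 0
N6 = N1 XNOR N3 = 0 XNOR 0 = 1
N7 = N1 NOR N3 = 0 NOR 0 = 1
N8 = N3 NAND N6 = 0 NAND 1 = 1
N11 = N3 NOR N8 = 0 NOR 1 = 0
N12 = N6 XOR N11 = 1 XOR 0 = 1
N13 = N11 NOR N2 = 0 NOR 0 = 1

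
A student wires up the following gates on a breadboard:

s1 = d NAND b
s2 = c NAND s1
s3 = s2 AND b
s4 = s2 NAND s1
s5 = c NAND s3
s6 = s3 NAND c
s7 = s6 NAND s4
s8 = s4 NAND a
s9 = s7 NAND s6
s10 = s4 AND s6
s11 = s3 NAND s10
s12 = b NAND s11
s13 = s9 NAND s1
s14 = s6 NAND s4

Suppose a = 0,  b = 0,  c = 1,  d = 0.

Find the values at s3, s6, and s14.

s1 = d NAND b = 0 NAND 0 = 1
s2 = c NAND s1 = 1 NAND 1 = 0
s3 = s2 AND b = 0 AND 0 = 0
s4 = s2 NAND s1 = 0 NAND 1 = 1
s6 = s3 NAND c = 0 NAND 1 = 1
s14 = s6 NAND s4 = 1 NAND 1 = 0

s3 = 0; s6 = 1; s14 = 0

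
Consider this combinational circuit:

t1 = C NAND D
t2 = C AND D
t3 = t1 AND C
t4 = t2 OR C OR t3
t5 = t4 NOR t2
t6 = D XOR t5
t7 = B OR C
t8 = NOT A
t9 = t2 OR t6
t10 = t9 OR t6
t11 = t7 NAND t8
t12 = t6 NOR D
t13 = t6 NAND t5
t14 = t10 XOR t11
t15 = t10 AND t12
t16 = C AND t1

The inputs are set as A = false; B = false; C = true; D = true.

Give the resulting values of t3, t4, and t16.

t1 = C NAND D = true NAND true = false
t2 = C AND D = true AND true = true
t3 = t1 AND C = false AND true = false
t4 = t2 OR C OR t3 = true OR true OR false = true
t16 = C AND t1 = true AND false = false

t3 = false, t4 = true, t16 = false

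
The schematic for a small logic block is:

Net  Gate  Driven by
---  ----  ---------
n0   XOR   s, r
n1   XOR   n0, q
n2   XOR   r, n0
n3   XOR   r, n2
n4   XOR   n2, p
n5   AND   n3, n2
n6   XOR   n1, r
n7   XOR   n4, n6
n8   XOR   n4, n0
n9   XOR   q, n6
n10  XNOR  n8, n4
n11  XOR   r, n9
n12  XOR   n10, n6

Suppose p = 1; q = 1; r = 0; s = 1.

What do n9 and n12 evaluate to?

n9 = 1; n12 = 0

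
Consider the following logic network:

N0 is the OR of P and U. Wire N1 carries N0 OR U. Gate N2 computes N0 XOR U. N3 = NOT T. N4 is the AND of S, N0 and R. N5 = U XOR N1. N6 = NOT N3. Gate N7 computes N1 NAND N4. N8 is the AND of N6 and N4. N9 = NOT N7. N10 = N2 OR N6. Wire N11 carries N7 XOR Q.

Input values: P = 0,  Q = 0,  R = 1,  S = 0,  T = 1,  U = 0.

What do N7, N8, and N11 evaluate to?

N7 = 1; N8 = 0; N11 = 1

N0 = P OR U = 0 OR 0 = 0
N1 = N0 OR U = 0 OR 0 = 0
N3 = NOT T = NOT 1 = 0
N4 = S AND N0 AND R = 0 AND 0 AND 1 = 0
N6 = NOT N3 = NOT 0 = 1
N7 = N1 NAND N4 = 0 NAND 0 = 1
N8 = N6 AND N4 = 1 AND 0 = 0
N11 = N7 XOR Q = 1 XOR 0 = 1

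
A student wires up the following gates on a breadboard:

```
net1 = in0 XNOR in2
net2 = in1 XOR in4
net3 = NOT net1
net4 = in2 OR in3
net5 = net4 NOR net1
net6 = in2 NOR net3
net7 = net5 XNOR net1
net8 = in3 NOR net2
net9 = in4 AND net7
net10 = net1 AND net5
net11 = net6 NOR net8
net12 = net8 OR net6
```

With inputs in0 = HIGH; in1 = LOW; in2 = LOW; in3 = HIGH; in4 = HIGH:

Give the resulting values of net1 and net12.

net1 = in0 XNOR in2 = HIGH XNOR LOW = LOW
net2 = in1 XOR in4 = LOW XOR HIGH = HIGH
net3 = NOT net1 = NOT LOW = HIGH
net6 = in2 NOR net3 = LOW NOR HIGH = LOW
net8 = in3 NOR net2 = HIGH NOR HIGH = LOW
net12 = net8 OR net6 = LOW OR LOW = LOW

net1 = LOW, net12 = LOW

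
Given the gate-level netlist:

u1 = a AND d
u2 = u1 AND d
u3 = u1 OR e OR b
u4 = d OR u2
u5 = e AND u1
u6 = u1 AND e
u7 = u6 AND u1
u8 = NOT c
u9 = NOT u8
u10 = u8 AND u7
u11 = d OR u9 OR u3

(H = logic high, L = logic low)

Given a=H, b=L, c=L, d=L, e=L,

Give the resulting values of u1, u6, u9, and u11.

u1 = a AND d = H AND L = L
u3 = u1 OR e OR b = L OR L OR L = L
u6 = u1 AND e = L AND L = L
u8 = NOT c = NOT L = H
u9 = NOT u8 = NOT H = L
u11 = d OR u9 OR u3 = L OR L OR L = L

u1 = L, u6 = L, u9 = L, u11 = L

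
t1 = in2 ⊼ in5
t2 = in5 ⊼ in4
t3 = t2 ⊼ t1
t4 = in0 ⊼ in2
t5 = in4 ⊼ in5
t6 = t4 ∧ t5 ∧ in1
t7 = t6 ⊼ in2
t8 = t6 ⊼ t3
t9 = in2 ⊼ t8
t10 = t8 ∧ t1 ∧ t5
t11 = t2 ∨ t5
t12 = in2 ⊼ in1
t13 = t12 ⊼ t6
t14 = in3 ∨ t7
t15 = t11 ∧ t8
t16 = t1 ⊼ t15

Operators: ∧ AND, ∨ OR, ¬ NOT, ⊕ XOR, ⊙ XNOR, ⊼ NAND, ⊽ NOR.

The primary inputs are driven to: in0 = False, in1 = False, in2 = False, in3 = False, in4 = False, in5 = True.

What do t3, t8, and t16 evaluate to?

t3 = False; t8 = True; t16 = False

t1 = in2 NAND in5 = False NAND True = True
t2 = in5 NAND in4 = True NAND False = True
t3 = t2 NAND t1 = True NAND True = False
t4 = in0 NAND in2 = False NAND False = True
t5 = in4 NAND in5 = False NAND True = True
t6 = t4 AND t5 AND in1 = True AND True AND False = False
t8 = t6 NAND t3 = False NAND False = True
t11 = t2 OR t5 = True OR True = True
t15 = t11 AND t8 = True AND True = True
t16 = t1 NAND t15 = True NAND True = False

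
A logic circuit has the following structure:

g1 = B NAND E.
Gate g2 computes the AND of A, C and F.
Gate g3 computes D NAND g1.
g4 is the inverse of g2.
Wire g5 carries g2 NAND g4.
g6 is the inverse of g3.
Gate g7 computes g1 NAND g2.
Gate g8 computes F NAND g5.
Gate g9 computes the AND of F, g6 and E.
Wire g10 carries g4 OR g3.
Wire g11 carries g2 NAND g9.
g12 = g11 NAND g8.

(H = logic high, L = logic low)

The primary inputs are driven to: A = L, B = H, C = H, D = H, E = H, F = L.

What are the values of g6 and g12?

g6 = L, g12 = L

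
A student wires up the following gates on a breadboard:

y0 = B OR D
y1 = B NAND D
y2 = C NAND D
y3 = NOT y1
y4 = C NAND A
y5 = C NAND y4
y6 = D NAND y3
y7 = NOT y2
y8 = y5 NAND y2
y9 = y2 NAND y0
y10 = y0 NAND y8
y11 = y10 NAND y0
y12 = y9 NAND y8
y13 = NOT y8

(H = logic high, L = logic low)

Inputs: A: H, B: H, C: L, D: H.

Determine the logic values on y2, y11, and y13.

y2 = H  y11 = L  y13 = H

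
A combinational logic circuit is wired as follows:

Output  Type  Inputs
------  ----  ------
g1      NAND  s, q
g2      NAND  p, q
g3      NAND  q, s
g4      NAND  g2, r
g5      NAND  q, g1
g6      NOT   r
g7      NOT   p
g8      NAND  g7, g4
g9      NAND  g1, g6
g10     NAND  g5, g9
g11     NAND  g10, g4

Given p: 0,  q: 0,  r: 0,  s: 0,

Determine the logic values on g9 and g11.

g1 = s NAND q = 0 NAND 0 = 1
g2 = p NAND q = 0 NAND 0 = 1
g4 = g2 NAND r = 1 NAND 0 = 1
g5 = q NAND g1 = 0 NAND 1 = 1
g6 = NOT r = NOT 0 = 1
g9 = g1 NAND g6 = 1 NAND 1 = 0
g10 = g5 NAND g9 = 1 NAND 0 = 1
g11 = g10 NAND g4 = 1 NAND 1 = 0

g9 = 0; g11 = 0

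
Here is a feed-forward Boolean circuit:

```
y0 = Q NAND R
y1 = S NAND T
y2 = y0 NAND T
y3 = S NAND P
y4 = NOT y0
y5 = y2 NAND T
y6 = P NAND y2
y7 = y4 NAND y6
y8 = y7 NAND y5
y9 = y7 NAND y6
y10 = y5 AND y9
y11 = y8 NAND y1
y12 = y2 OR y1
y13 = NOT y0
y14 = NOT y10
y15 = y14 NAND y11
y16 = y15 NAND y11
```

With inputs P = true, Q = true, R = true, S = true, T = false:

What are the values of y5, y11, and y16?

y5 = true, y11 = true, y16 = false

y0 = Q NAND R = true NAND true = false
y1 = S NAND T = true NAND false = true
y2 = y0 NAND T = false NAND false = true
y4 = NOT y0 = NOT false = true
y5 = y2 NAND T = true NAND false = true
y6 = P NAND y2 = true NAND true = false
y7 = y4 NAND y6 = true NAND false = true
y8 = y7 NAND y5 = true NAND true = false
y9 = y7 NAND y6 = true NAND false = true
y10 = y5 AND y9 = true AND true = true
y11 = y8 NAND y1 = false NAND true = true
y14 = NOT y10 = NOT true = false
y15 = y14 NAND y11 = false NAND true = true
y16 = y15 NAND y11 = true NAND true = false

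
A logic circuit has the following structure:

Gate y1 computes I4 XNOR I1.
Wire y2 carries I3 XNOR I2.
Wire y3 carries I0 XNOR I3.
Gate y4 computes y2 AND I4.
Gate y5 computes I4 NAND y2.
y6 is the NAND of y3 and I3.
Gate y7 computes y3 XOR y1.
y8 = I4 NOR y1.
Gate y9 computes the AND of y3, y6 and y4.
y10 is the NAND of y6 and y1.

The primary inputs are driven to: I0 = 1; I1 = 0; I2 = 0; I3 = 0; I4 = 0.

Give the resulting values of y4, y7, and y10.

y4 = 0, y7 = 1, y10 = 0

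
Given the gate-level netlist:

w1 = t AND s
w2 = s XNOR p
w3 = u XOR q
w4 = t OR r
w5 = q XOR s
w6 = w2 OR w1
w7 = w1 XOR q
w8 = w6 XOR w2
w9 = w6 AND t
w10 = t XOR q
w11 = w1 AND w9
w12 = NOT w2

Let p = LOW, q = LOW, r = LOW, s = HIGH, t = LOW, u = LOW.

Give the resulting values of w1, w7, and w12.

w1 = t AND s = LOW AND HIGH = LOW
w2 = s XNOR p = HIGH XNOR LOW = LOW
w7 = w1 XOR q = LOW XOR LOW = LOW
w12 = NOT w2 = NOT LOW = HIGH

w1 = LOW; w7 = LOW; w12 = HIGH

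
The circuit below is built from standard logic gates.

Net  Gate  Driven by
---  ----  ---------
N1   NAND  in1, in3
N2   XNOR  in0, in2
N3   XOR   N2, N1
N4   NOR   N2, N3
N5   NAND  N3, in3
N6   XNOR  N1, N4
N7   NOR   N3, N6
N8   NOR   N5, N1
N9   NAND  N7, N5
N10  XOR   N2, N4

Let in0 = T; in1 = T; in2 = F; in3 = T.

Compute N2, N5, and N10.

N2 = F  N5 = T  N10 = T

N1 = in1 NAND in3 = T NAND T = F
N2 = in0 XNOR in2 = T XNOR F = F
N3 = N2 XOR N1 = F XOR F = F
N4 = N2 NOR N3 = F NOR F = T
N5 = N3 NAND in3 = F NAND T = T
N10 = N2 XOR N4 = F XOR T = T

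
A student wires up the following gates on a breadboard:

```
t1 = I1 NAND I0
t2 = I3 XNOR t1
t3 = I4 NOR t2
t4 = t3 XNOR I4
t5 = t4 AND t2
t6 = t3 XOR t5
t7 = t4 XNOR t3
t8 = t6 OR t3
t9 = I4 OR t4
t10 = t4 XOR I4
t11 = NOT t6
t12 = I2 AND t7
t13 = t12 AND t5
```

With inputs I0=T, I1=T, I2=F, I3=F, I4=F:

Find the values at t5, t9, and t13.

t5 = T; t9 = T; t13 = F

t1 = I1 NAND I0 = T NAND T = F
t2 = I3 XNOR t1 = F XNOR F = T
t3 = I4 NOR t2 = F NOR T = F
t4 = t3 XNOR I4 = F XNOR F = T
t5 = t4 AND t2 = T AND T = T
t7 = t4 XNOR t3 = T XNOR F = F
t9 = I4 OR t4 = F OR T = T
t12 = I2 AND t7 = F AND F = F
t13 = t12 AND t5 = F AND T = F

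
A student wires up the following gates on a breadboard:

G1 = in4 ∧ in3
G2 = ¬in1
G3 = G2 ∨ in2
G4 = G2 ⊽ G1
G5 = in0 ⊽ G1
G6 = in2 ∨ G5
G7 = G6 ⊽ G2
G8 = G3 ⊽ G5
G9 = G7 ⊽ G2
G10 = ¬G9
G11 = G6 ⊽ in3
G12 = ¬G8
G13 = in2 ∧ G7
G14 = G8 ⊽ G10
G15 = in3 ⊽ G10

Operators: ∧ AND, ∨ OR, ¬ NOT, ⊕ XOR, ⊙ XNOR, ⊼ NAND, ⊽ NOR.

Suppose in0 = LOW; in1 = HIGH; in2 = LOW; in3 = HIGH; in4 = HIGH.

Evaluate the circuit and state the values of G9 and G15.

G1 = in4 AND in3 = HIGH AND HIGH = HIGH
G2 = NOT in1 = NOT HIGH = LOW
G5 = in0 NOR G1 = LOW NOR HIGH = LOW
G6 = in2 OR G5 = LOW OR LOW = LOW
G7 = G6 NOR G2 = LOW NOR LOW = HIGH
G9 = G7 NOR G2 = HIGH NOR LOW = LOW
G10 = NOT G9 = NOT LOW = HIGH
G15 = in3 NOR G10 = HIGH NOR HIGH = LOW

G9 = LOW; G15 = LOW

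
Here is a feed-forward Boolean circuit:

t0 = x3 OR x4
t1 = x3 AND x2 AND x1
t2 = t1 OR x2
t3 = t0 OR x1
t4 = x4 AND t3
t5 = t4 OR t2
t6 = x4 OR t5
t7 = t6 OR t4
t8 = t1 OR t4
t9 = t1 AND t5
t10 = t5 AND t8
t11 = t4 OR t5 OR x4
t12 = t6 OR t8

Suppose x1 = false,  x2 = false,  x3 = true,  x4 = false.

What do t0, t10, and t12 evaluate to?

t0 = true  t10 = false  t12 = false

t0 = x3 OR x4 = true OR false = true
t1 = x3 AND x2 AND x1 = true AND false AND false = false
t2 = t1 OR x2 = false OR false = false
t3 = t0 OR x1 = true OR false = true
t4 = x4 AND t3 = false AND true = false
t5 = t4 OR t2 = false OR false = false
t6 = x4 OR t5 = false OR false = false
t8 = t1 OR t4 = false OR false = false
t10 = t5 AND t8 = false AND false = false
t12 = t6 OR t8 = false OR false = false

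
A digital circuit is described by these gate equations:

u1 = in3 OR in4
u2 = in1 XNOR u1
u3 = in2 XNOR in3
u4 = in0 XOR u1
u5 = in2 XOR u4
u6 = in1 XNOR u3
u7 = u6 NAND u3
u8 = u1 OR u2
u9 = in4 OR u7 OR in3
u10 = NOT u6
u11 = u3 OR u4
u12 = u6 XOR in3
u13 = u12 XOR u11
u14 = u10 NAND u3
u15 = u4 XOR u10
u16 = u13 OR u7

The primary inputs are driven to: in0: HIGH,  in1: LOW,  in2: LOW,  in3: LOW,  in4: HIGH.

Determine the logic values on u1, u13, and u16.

u1 = HIGH  u13 = HIGH  u16 = HIGH

u1 = in3 OR in4 = LOW OR HIGH = HIGH
u3 = in2 XNOR in3 = LOW XNOR LOW = HIGH
u4 = in0 XOR u1 = HIGH XOR HIGH = LOW
u6 = in1 XNOR u3 = LOW XNOR HIGH = LOW
u7 = u6 NAND u3 = LOW NAND HIGH = HIGH
u11 = u3 OR u4 = HIGH OR LOW = HIGH
u12 = u6 XOR in3 = LOW XOR LOW = LOW
u13 = u12 XOR u11 = LOW XOR HIGH = HIGH
u16 = u13 OR u7 = HIGH OR HIGH = HIGH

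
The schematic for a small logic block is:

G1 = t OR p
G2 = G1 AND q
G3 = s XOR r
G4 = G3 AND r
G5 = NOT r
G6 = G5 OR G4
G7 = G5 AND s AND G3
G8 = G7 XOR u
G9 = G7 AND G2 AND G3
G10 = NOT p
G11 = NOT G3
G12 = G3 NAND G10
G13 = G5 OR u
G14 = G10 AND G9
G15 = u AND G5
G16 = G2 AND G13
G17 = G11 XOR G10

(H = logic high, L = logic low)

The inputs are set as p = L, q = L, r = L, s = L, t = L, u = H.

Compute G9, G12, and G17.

G9 = L; G12 = H; G17 = L

G1 = t OR p = L OR L = L
G2 = G1 AND q = L AND L = L
G3 = s XOR r = L XOR L = L
G5 = NOT r = NOT L = H
G7 = G5 AND s AND G3 = H AND L AND L = L
G9 = G7 AND G2 AND G3 = L AND L AND L = L
G10 = NOT p = NOT L = H
G11 = NOT G3 = NOT L = H
G12 = G3 NAND G10 = L NAND H = H
G17 = G11 XOR G10 = H XOR H = L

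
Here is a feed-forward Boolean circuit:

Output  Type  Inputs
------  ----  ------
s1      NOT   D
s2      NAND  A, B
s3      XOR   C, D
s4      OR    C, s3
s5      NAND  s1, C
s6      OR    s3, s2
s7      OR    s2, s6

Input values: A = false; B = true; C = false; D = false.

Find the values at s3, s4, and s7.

s2 = A NAND B = false NAND true = true
s3 = C XOR D = false XOR false = false
s4 = C OR s3 = false OR false = false
s6 = s3 OR s2 = false OR true = true
s7 = s2 OR s6 = true OR true = true

s3 = false  s4 = false  s7 = true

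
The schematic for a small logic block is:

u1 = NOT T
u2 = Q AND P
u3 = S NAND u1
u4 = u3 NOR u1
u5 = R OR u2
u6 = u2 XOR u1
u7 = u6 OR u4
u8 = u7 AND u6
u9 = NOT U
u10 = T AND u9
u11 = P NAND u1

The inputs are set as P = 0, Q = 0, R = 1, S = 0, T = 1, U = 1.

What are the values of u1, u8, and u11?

u1 = NOT T = NOT 1 = 0
u2 = Q AND P = 0 AND 0 = 0
u3 = S NAND u1 = 0 NAND 0 = 1
u4 = u3 NOR u1 = 1 NOR 0 = 0
u6 = u2 XOR u1 = 0 XOR 0 = 0
u7 = u6 OR u4 = 0 OR 0 = 0
u8 = u7 AND u6 = 0 AND 0 = 0
u11 = P NAND u1 = 0 NAND 0 = 1

u1 = 0  u8 = 0  u11 = 1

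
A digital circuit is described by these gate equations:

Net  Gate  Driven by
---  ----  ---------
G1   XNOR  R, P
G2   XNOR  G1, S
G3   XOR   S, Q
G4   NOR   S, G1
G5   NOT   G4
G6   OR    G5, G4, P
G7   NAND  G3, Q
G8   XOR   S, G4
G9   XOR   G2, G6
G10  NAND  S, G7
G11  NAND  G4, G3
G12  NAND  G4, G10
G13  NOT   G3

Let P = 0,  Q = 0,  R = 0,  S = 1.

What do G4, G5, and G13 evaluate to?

G1 = R XNOR P = 0 XNOR 0 = 1
G3 = S XOR Q = 1 XOR 0 = 1
G4 = S NOR G1 = 1 NOR 1 = 0
G5 = NOT G4 = NOT 0 = 1
G13 = NOT G3 = NOT 1 = 0

G4 = 0; G5 = 1; G13 = 0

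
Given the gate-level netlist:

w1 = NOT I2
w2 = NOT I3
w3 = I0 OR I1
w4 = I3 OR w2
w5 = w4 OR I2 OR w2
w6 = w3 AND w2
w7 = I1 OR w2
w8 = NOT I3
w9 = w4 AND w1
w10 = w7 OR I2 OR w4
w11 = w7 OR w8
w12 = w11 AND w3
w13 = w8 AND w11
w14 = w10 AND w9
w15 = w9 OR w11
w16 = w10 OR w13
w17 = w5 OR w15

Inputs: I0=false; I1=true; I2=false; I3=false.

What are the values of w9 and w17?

w1 = NOT I2 = NOT false = true
w2 = NOT I3 = NOT false = true
w4 = I3 OR w2 = false OR true = true
w5 = w4 OR I2 OR w2 = true OR false OR true = true
w7 = I1 OR w2 = true OR true = true
w8 = NOT I3 = NOT false = true
w9 = w4 AND w1 = true AND true = true
w11 = w7 OR w8 = true OR true = true
w15 = w9 OR w11 = true OR true = true
w17 = w5 OR w15 = true OR true = true

w9 = true, w17 = true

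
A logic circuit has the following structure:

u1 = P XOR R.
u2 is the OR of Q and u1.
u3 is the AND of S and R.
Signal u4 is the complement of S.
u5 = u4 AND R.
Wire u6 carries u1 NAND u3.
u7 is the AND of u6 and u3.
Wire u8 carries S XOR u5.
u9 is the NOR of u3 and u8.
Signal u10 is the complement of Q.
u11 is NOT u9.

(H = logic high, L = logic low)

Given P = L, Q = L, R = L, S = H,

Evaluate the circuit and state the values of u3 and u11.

u3 = L  u11 = H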